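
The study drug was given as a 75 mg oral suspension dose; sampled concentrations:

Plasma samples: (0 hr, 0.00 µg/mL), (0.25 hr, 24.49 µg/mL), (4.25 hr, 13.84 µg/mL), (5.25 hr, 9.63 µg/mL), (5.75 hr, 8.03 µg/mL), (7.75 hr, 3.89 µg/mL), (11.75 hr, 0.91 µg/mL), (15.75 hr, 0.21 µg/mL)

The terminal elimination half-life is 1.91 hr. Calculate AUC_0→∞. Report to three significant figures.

AUC = 120 µg/mL·hr

Trapezoidal AUC_0→15.75:
  [0→0.25]: (0.00+24.49)/2 × 0.25 = 3.06125
  [0.25→4.25]: (24.49+13.84)/2 × 4 = 76.66
  [4.25→5.25]: (13.84+9.63)/2 × 1 = 11.735
  [5.25→5.75]: (9.63+8.03)/2 × 0.5 = 4.415
  [5.75→7.75]: (8.03+3.89)/2 × 2 = 11.92
  [7.75→11.75]: (3.89+0.91)/2 × 4 = 9.6
  [11.75→15.75]: (0.91+0.21)/2 × 4 = 2.24
  Sum = 119.63125 µg/mL·hr
k_e = ln2 / t½ = 0.693147 / 1.91 = 0.3629 hr^-1
Extrapolated tail: C_last / k_e = 0.21 / 0.3629 = 0.579
AUC_0→∞ = 119.63125 + 0.579 = 120.21025 µg/mL·hr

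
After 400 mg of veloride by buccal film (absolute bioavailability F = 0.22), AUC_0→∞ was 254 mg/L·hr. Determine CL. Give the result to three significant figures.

CL = 0.346 L/hr

CL = F × Dose / AUC_0→∞
   = 0.22 × 400 / 254 = 0.346457 L/hr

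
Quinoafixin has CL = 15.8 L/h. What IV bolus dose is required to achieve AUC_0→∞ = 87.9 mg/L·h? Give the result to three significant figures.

Dose = 1390 mg

Dose_iv = CL × AUC_0→∞
     = 15.8 × 87.9 = 1388.82 mg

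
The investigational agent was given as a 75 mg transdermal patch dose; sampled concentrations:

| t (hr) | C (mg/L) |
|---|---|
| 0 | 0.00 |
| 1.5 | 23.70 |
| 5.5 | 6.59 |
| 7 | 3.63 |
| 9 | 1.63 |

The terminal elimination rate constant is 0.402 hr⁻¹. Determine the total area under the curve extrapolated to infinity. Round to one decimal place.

Trapezoidal AUC_0→9:
  [0→1.5]: (0.00+23.70)/2 × 1.5 = 17.775
  [1.5→5.5]: (23.70+6.59)/2 × 4 = 60.58
  [5.5→7]: (6.59+3.63)/2 × 1.5 = 7.665
  [7→9]: (3.63+1.63)/2 × 2 = 5.26
  Sum = 91.28 mg/L·hr
Extrapolated tail: C_last / k_e = 1.63 / 0.402 = 4.055
AUC_0→∞ = 91.28 + 4.055 = 95.335 mg/L·hr

AUC = 95.3 mg/L·hr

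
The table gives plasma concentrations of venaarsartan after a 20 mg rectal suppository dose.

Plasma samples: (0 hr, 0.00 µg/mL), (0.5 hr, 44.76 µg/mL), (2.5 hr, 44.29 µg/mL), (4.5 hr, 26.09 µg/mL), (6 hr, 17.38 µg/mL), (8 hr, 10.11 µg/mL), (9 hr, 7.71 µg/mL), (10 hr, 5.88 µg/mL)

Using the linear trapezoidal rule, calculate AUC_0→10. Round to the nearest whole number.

Trapezoidal AUC_0→10:
  [0→0.5]: (0.00+44.76)/2 × 0.5 = 11.19
  [0.5→2.5]: (44.76+44.29)/2 × 2 = 89.05
  [2.5→4.5]: (44.29+26.09)/2 × 2 = 70.38
  [4.5→6]: (26.09+17.38)/2 × 1.5 = 32.6025
  [6→8]: (17.38+10.11)/2 × 2 = 27.49
  [8→9]: (10.11+7.71)/2 × 1 = 8.91
  [9→10]: (7.71+5.88)/2 × 1 = 6.795
  Sum = 246.4175 µg/mL·hr

AUC = 246 µg/mL·hr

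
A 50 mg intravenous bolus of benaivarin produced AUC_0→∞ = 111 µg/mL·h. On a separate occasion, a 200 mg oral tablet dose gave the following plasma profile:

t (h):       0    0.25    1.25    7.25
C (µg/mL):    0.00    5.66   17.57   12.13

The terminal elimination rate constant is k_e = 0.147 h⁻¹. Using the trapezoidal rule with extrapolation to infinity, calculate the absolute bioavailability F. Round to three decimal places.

F = 0.414

Trapezoidal AUC_0→7.25 (oral tablet):
  [0→0.25]: (0.00+5.66)/2 × 0.25 = 0.7075
  [0.25→1.25]: (5.66+17.57)/2 × 1 = 11.615
  [1.25→7.25]: (17.57+12.13)/2 × 6 = 89.1
  Sum = 101.4225 µg/mL·h
Tail: C_last/k_e = 12.13/0.147 = 82.517
AUC_0→∞ (oral tablet) = 101.4225 + 82.517 = 183.9395 µg/mL·h
F = (AUC_ev/D_ev)/(AUC_iv/D_iv) = (183.9395/200)/(111/50) = 0.9196975/2.22 = 0.4143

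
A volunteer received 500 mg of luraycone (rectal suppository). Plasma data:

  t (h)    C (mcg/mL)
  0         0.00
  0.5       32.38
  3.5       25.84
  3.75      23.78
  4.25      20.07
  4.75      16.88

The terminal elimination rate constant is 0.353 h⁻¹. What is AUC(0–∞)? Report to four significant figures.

Trapezoidal AUC_0→4.75:
  [0→0.5]: (0.00+32.38)/2 × 0.5 = 8.095
  [0.5→3.5]: (32.38+25.84)/2 × 3 = 87.33
  [3.5→3.75]: (25.84+23.78)/2 × 0.25 = 6.2025
  [3.75→4.25]: (23.78+20.07)/2 × 0.5 = 10.9625
  [4.25→4.75]: (20.07+16.88)/2 × 0.5 = 9.2375
  Sum = 121.8275 mcg/mL·h
Extrapolated tail: C_last / k_e = 16.88 / 0.353 = 47.819
AUC_0→∞ = 121.8275 + 47.819 = 169.6465 mcg/mL·h

AUC = 169.6 mcg/mL·h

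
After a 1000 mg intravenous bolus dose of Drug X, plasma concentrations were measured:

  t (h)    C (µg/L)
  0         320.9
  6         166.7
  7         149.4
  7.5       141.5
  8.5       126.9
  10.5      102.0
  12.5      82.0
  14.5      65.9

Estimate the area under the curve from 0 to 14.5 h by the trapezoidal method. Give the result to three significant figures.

AUC = 2390 µg/L·h

Trapezoidal AUC_0→14.5:
  [0→6]: (320.9+166.7)/2 × 6 = 1462.8
  [6→7]: (166.7+149.4)/2 × 1 = 158.05
  [7→7.5]: (149.4+141.5)/2 × 0.5 = 72.725
  [7.5→8.5]: (141.5+126.9)/2 × 1 = 134.2
  [8.5→10.5]: (126.9+102.0)/2 × 2 = 228.9
  [10.5→12.5]: (102.0+82.0)/2 × 2 = 184.0
  [12.5→14.5]: (82.0+65.9)/2 × 2 = 147.9
  Sum = 2388.575 µg/L·h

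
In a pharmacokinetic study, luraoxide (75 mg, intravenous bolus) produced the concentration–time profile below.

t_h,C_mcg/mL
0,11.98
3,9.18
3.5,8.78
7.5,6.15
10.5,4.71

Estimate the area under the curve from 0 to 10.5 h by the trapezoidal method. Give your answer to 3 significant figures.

Trapezoidal AUC_0→10.5:
  [0→3]: (11.98+9.18)/2 × 3 = 31.74
  [3→3.5]: (9.18+8.78)/2 × 0.5 = 4.49
  [3.5→7.5]: (8.78+6.15)/2 × 4 = 29.86
  [7.5→10.5]: (6.15+4.71)/2 × 3 = 16.29
  Sum = 82.38 mcg/mL·h

AUC = 82.4 mcg/mL·h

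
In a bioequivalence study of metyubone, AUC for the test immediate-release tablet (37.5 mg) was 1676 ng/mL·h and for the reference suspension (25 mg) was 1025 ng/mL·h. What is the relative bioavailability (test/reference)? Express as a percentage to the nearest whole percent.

F_rel = (AUC_test/D_test) / (AUC_ref/D_ref)
      = (1676/37.5) / (1025/25)
      = 44.6933 / 41 = 1.0901 = 109.01%

F_rel = 109%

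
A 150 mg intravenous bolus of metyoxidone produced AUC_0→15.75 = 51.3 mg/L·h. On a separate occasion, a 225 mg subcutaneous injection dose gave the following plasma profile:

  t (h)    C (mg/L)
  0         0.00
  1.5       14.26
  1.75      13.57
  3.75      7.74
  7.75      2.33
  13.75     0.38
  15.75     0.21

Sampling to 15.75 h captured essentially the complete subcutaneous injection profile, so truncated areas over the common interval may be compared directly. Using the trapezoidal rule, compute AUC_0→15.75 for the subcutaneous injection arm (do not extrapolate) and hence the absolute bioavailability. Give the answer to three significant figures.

Trapezoidal AUC_0→15.75 (subcutaneous injection):
  [0→1.5]: (0.00+14.26)/2 × 1.5 = 10.695
  [1.5→1.75]: (14.26+13.57)/2 × 0.25 = 3.47875
  [1.75→3.75]: (13.57+7.74)/2 × 2 = 21.31
  [3.75→7.75]: (7.74+2.33)/2 × 4 = 20.14
  [7.75→13.75]: (2.33+0.38)/2 × 6 = 8.13
  [13.75→15.75]: (0.38+0.21)/2 × 2 = 0.59
  Sum = 64.34375 mg/L·h
F = (AUC_ev/D_ev)/(AUC_iv/D_iv) = (64.34375/225)/(51.3/150) = 0.285972/0.342 = 0.8362

F = 0.836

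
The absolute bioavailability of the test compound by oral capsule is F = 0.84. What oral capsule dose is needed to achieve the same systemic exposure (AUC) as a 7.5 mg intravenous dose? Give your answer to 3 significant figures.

For equal systemic exposure: F × D_ev = D_iv
D_ev = D_iv / F = 7.5 / 0.84 = 8.92857 mg

D_oral = 8.93 mg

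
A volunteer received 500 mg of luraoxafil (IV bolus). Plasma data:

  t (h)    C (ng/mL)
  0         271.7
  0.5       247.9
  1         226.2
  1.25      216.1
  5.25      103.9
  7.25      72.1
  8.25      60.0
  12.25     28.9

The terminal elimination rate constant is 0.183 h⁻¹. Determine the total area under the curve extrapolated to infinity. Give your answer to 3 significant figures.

AUC = 1520 ng/mL·h

Trapezoidal AUC_0→12.25:
  [0→0.5]: (271.7+247.9)/2 × 0.5 = 129.9
  [0.5→1]: (247.9+226.2)/2 × 0.5 = 118.525
  [1→1.25]: (226.2+216.1)/2 × 0.25 = 55.2875
  [1.25→5.25]: (216.1+103.9)/2 × 4 = 640.0
  [5.25→7.25]: (103.9+72.1)/2 × 2 = 176.0
  [7.25→8.25]: (72.1+60.0)/2 × 1 = 66.05
  [8.25→12.25]: (60.0+28.9)/2 × 4 = 177.8
  Sum = 1363.5625 ng/mL·h
Extrapolated tail: C_last / k_e = 28.9 / 0.183 = 157.923
AUC_0→∞ = 1363.5625 + 157.923 = 1521.4855 ng/mL·h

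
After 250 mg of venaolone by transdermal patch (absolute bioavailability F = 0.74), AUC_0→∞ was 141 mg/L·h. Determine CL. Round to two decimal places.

CL = F × Dose / AUC_0→∞
   = 0.74 × 250 / 141 = 1.31206 L/h

CL = 1.31 L/h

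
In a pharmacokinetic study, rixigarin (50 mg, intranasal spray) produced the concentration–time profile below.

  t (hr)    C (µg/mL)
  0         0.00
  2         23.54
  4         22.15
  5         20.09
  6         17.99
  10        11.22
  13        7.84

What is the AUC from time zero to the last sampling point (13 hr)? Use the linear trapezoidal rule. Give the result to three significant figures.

AUC = 196 µg/mL·hr

Trapezoidal AUC_0→13:
  [0→2]: (0.00+23.54)/2 × 2 = 23.54
  [2→4]: (23.54+22.15)/2 × 2 = 45.69
  [4→5]: (22.15+20.09)/2 × 1 = 21.12
  [5→6]: (20.09+17.99)/2 × 1 = 19.04
  [6→10]: (17.99+11.22)/2 × 4 = 58.42
  [10→13]: (11.22+7.84)/2 × 3 = 28.59
  Sum = 196.4 µg/mL·hr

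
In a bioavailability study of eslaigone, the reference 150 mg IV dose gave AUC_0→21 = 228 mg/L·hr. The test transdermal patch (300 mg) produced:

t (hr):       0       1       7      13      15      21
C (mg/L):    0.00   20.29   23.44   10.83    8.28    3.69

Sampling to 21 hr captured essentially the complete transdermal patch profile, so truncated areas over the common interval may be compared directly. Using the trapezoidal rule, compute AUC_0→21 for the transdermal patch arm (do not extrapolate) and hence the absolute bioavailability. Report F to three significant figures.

F = 0.656

Trapezoidal AUC_0→21 (transdermal patch):
  [0→1]: (0.00+20.29)/2 × 1 = 10.145
  [1→7]: (20.29+23.44)/2 × 6 = 131.19
  [7→13]: (23.44+10.83)/2 × 6 = 102.81
  [13→15]: (10.83+8.28)/2 × 2 = 19.11
  [15→21]: (8.28+3.69)/2 × 6 = 35.91
  Sum = 299.165 mg/L·hr
F = (AUC_ev/D_ev)/(AUC_iv/D_iv) = (299.165/300)/(228/150) = 0.997217/1.52 = 0.6561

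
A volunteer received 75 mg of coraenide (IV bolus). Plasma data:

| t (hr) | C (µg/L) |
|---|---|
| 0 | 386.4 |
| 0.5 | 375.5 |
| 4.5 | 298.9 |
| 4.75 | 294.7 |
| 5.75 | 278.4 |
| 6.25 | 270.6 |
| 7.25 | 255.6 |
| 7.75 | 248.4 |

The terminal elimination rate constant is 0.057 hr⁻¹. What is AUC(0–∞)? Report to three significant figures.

AUC = 6780 µg/L·hr

Trapezoidal AUC_0→7.75:
  [0→0.5]: (386.4+375.5)/2 × 0.5 = 190.475
  [0.5→4.5]: (375.5+298.9)/2 × 4 = 1348.8
  [4.5→4.75]: (298.9+294.7)/2 × 0.25 = 74.2
  [4.75→5.75]: (294.7+278.4)/2 × 1 = 286.55
  [5.75→6.25]: (278.4+270.6)/2 × 0.5 = 137.25
  [6.25→7.25]: (270.6+255.6)/2 × 1 = 263.1
  [7.25→7.75]: (255.6+248.4)/2 × 0.5 = 126.0
  Sum = 2426.375 µg/L·hr
Extrapolated tail: C_last / k_e = 248.4 / 0.057 = 4357.895
AUC_0→∞ = 2426.375 + 4357.895 = 6784.27 µg/L·hr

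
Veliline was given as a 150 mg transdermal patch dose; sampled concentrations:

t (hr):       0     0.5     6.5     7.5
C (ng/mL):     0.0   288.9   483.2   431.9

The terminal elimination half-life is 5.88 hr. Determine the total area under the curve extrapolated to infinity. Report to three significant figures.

Trapezoidal AUC_0→7.5:
  [0→0.5]: (0.0+288.9)/2 × 0.5 = 72.225
  [0.5→6.5]: (288.9+483.2)/2 × 6 = 2316.3
  [6.5→7.5]: (483.2+431.9)/2 × 1 = 457.55
  Sum = 2846.075 ng/mL·hr
k_e = ln2 / t½ = 0.693147 / 5.88 = 0.1179 hr^-1
Extrapolated tail: C_last / k_e = 431.9 / 0.1179 = 3663.274
AUC_0→∞ = 2846.075 + 3663.274 = 6509.349 ng/mL·hr

AUC = 6510 ng/mL·hr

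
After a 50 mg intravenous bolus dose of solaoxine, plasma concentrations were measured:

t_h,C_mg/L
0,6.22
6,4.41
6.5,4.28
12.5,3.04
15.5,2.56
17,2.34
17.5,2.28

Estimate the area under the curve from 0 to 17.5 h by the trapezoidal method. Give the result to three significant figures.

AUC = 69.3 mg/L·h

Trapezoidal AUC_0→17.5:
  [0→6]: (6.22+4.41)/2 × 6 = 31.89
  [6→6.5]: (4.41+4.28)/2 × 0.5 = 2.1725
  [6.5→12.5]: (4.28+3.04)/2 × 6 = 21.96
  [12.5→15.5]: (3.04+2.56)/2 × 3 = 8.4
  [15.5→17]: (2.56+2.34)/2 × 1.5 = 3.675
  [17→17.5]: (2.34+2.28)/2 × 0.5 = 1.155
  Sum = 69.2525 mg/L·h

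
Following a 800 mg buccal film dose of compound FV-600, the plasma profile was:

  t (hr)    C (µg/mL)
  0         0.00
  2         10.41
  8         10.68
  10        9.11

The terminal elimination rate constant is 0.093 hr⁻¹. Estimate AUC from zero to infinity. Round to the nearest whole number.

AUC = 191 µg/mL·hr

Trapezoidal AUC_0→10:
  [0→2]: (0.00+10.41)/2 × 2 = 10.41
  [2→8]: (10.41+10.68)/2 × 6 = 63.27
  [8→10]: (10.68+9.11)/2 × 2 = 19.79
  Sum = 93.47 µg/mL·hr
Extrapolated tail: C_last / k_e = 9.11 / 0.093 = 97.957
AUC_0→∞ = 93.47 + 97.957 = 191.427 µg/mL·hr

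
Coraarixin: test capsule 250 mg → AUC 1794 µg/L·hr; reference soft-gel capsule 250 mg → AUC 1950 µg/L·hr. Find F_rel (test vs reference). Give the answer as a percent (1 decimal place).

F_rel = 92.0%

F_rel = (AUC_test/D_test) / (AUC_ref/D_ref)
      = (1794/250) / (1950/250)
      = 7.176 / 7.8 = 0.9200 = 92.00%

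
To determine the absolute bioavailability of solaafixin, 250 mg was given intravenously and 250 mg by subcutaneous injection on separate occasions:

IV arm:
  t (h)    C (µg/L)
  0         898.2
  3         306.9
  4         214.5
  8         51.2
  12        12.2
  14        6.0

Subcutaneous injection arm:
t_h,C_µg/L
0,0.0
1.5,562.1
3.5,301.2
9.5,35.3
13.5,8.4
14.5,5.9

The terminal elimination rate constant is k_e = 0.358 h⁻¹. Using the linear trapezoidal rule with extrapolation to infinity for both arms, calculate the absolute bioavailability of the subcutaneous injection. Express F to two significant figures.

F = 0.87

Trapezoidal AUC_0→14 (IV):
  [0→3]: (898.2+306.9)/2 × 3 = 1807.65
  [3→4]: (306.9+214.5)/2 × 1 = 260.7
  [4→8]: (214.5+51.2)/2 × 4 = 531.4
  [8→12]: (51.2+12.2)/2 × 4 = 126.8
  [12→14]: (12.2+6.0)/2 × 2 = 18.2
  Sum = 2744.75 µg/L·h
IV tail: 6.0/0.358 = 16.760; AUC_iv,0→∞ = 2744.75 + 16.760 = 2761.51 µg/L·h
Trapezoidal AUC_0→14.5 (subcutaneous injection):
  [0→1.5]: (0.0+562.1)/2 × 1.5 = 421.575
  [1.5→3.5]: (562.1+301.2)/2 × 2 = 863.3
  [3.5→9.5]: (301.2+35.3)/2 × 6 = 1009.5
  [9.5→13.5]: (35.3+8.4)/2 × 4 = 87.4
  [13.5→14.5]: (8.4+5.9)/2 × 1 = 7.15
  Sum = 2388.925 µg/L·h
subcutaneous injection tail: 5.9/0.358 = 16.480; AUC_ev,0→∞ = 2388.925 + 16.480 = 2405.405 µg/L·h
F = (AUC_ev/D_ev)/(AUC_iv/D_iv) = (2405.405/250)/(2761.51/250) = 9.62162/11.04604 = 0.8710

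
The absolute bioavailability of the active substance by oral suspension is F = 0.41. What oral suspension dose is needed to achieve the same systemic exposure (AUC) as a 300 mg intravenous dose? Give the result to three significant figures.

D_oral = 732 mg

For equal systemic exposure: F × D_ev = D_iv
D_ev = D_iv / F = 300 / 0.41 = 731.707 mg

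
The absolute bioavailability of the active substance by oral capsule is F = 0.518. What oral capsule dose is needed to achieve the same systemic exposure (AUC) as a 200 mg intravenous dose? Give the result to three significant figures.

For equal systemic exposure: F × D_ev = D_iv
D_ev = D_iv / F = 200 / 0.518 = 386.1 mg

D_oral = 386 mg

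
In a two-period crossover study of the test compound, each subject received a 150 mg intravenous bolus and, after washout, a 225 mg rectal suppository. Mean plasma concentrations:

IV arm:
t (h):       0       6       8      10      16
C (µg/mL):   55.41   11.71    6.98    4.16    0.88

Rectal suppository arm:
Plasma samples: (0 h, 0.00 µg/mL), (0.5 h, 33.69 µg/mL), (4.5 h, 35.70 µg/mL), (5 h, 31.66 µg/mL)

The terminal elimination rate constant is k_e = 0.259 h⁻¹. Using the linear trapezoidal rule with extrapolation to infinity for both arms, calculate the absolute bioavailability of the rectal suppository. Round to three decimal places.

F = 0.764

Trapezoidal AUC_0→16 (IV):
  [0→6]: (55.41+11.71)/2 × 6 = 201.36
  [6→8]: (11.71+6.98)/2 × 2 = 18.69
  [8→10]: (6.98+4.16)/2 × 2 = 11.14
  [10→16]: (4.16+0.88)/2 × 6 = 15.12
  Sum = 246.31 µg/mL·h
IV tail: 0.88/0.259 = 3.398; AUC_iv,0→∞ = 246.31 + 3.398 = 249.708 µg/mL·h
Trapezoidal AUC_0→5 (rectal suppository):
  [0→0.5]: (0.00+33.69)/2 × 0.5 = 8.4225
  [0.5→4.5]: (33.69+35.70)/2 × 4 = 138.78
  [4.5→5]: (35.70+31.66)/2 × 0.5 = 16.84
  Sum = 164.0425 µg/mL·h
rectal suppository tail: 31.66/0.259 = 122.239; AUC_ev,0→∞ = 164.0425 + 122.239 = 286.2815 µg/mL·h
F = (AUC_ev/D_ev)/(AUC_iv/D_iv) = (286.2815/225)/(249.708/150) = 1.27236/1.66472 = 0.7643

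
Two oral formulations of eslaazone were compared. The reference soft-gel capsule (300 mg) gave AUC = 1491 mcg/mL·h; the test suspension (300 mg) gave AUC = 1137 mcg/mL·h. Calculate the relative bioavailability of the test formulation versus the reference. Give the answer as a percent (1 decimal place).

F_rel = (AUC_test/D_test) / (AUC_ref/D_ref)
      = (1137/300) / (1491/300)
      = 3.79 / 4.97 = 0.7626 = 76.26%

F_rel = 76.3%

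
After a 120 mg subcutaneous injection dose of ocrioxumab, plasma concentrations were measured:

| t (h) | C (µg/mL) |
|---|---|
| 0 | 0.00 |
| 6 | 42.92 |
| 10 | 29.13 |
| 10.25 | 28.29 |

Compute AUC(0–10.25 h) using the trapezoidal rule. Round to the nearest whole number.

Trapezoidal AUC_0→10.25:
  [0→6]: (0.00+42.92)/2 × 6 = 128.76
  [6→10]: (42.92+29.13)/2 × 4 = 144.1
  [10→10.25]: (29.13+28.29)/2 × 0.25 = 7.1775
  Sum = 280.0375 µg/mL·h

AUC = 280 µg/mL·h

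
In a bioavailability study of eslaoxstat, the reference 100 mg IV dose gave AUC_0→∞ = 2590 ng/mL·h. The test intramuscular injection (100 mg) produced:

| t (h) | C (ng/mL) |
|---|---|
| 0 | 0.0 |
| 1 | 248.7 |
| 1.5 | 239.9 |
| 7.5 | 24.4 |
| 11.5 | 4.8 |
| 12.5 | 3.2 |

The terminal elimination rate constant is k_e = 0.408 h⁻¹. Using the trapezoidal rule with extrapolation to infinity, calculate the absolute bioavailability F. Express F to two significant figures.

F = 0.43

Trapezoidal AUC_0→12.5 (intramuscular injection):
  [0→1]: (0.0+248.7)/2 × 1 = 124.35
  [1→1.5]: (248.7+239.9)/2 × 0.5 = 122.15
  [1.5→7.5]: (239.9+24.4)/2 × 6 = 792.9
  [7.5→11.5]: (24.4+4.8)/2 × 4 = 58.4
  [11.5→12.5]: (4.8+3.2)/2 × 1 = 4.0
  Sum = 1101.8 ng/mL·h
Tail: C_last/k_e = 3.2/0.408 = 7.843
AUC_0→∞ (intramuscular injection) = 1101.8 + 7.843 = 1109.643 ng/mL·h
F = (AUC_ev/D_ev)/(AUC_iv/D_iv) = (1109.643/100)/(2590/100) = 11.09643/25.9 = 0.4284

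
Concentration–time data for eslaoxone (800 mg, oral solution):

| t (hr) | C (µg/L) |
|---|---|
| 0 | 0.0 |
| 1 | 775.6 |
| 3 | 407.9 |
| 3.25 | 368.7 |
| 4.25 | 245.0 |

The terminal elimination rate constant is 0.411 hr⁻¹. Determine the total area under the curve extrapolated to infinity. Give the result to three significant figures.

AUC = 2570 µg/L·hr

Trapezoidal AUC_0→4.25:
  [0→1]: (0.0+775.6)/2 × 1 = 387.8
  [1→3]: (775.6+407.9)/2 × 2 = 1183.5
  [3→3.25]: (407.9+368.7)/2 × 0.25 = 97.075
  [3.25→4.25]: (368.7+245.0)/2 × 1 = 306.85
  Sum = 1975.225 µg/L·hr
Extrapolated tail: C_last / k_e = 245.0 / 0.411 = 596.107
AUC_0→∞ = 1975.225 + 596.107 = 2571.332 µg/L·hr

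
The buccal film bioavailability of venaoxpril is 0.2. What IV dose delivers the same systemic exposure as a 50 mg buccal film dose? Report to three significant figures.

Systemic exposure from an extravascular dose = F × D_ev, so the equivalent IV dose is F × D_ev.
D_iv = F × D_ev = 0.2 × 50 = 10 mg

D_iv = 10.0 mg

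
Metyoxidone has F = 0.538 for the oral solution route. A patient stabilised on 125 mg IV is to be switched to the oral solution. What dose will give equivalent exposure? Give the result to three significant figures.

D_oral = 232 mg

For equal systemic exposure: F × D_ev = D_iv
D_ev = D_iv / F = 125 / 0.538 = 232.342 mg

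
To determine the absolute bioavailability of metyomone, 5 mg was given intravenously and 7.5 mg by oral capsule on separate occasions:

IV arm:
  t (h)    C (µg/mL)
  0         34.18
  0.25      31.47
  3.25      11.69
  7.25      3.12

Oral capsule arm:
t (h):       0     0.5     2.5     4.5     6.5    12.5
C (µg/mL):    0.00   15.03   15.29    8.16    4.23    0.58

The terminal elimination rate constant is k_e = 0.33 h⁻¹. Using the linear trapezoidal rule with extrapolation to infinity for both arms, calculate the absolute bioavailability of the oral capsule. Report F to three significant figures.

F = 0.512

Trapezoidal AUC_0→7.25 (IV):
  [0→0.25]: (34.18+31.47)/2 × 0.25 = 8.20625
  [0.25→3.25]: (31.47+11.69)/2 × 3 = 64.74
  [3.25→7.25]: (11.69+3.12)/2 × 4 = 29.62
  Sum = 102.56625 µg/mL·h
IV tail: 3.12/0.33 = 9.455; AUC_iv,0→∞ = 102.56625 + 9.455 = 112.02125 µg/mL·h
Trapezoidal AUC_0→12.5 (oral capsule):
  [0→0.5]: (0.00+15.03)/2 × 0.5 = 3.7575
  [0.5→2.5]: (15.03+15.29)/2 × 2 = 30.32
  [2.5→4.5]: (15.29+8.16)/2 × 2 = 23.45
  [4.5→6.5]: (8.16+4.23)/2 × 2 = 12.39
  [6.5→12.5]: (4.23+0.58)/2 × 6 = 14.43
  Sum = 84.3475 µg/mL·h
oral capsule tail: 0.58/0.33 = 1.758; AUC_ev,0→∞ = 84.3475 + 1.758 = 86.1055 µg/mL·h
F = (AUC_ev/D_ev)/(AUC_iv/D_iv) = (86.1055/7.5)/(112.02125/5) = 11.4807/22.40425 = 0.5124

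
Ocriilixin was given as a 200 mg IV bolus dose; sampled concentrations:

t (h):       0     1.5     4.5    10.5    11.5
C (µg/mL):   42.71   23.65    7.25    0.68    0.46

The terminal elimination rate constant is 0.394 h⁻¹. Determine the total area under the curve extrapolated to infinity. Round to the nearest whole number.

AUC = 122 µg/mL·h

Trapezoidal AUC_0→11.5:
  [0→1.5]: (42.71+23.65)/2 × 1.5 = 49.77
  [1.5→4.5]: (23.65+7.25)/2 × 3 = 46.35
  [4.5→10.5]: (7.25+0.68)/2 × 6 = 23.79
  [10.5→11.5]: (0.68+0.46)/2 × 1 = 0.57
  Sum = 120.48 µg/mL·h
Extrapolated tail: C_last / k_e = 0.46 / 0.394 = 1.168
AUC_0→∞ = 120.48 + 1.168 = 121.648 µg/mL·h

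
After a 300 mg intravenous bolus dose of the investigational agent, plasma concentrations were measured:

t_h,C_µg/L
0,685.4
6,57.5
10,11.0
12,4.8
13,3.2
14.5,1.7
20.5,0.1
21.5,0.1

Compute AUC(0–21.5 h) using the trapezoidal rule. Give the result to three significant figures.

AUC = 2390 µg/L·h

Trapezoidal AUC_0→21.5:
  [0→6]: (685.4+57.5)/2 × 6 = 2228.7
  [6→10]: (57.5+11.0)/2 × 4 = 137.0
  [10→12]: (11.0+4.8)/2 × 2 = 15.8
  [12→13]: (4.8+3.2)/2 × 1 = 4.0
  [13→14.5]: (3.2+1.7)/2 × 1.5 = 3.675
  [14.5→20.5]: (1.7+0.1)/2 × 6 = 5.4
  [20.5→21.5]: (0.1+0.1)/2 × 1 = 0.1
  Sum = 2394.675 µg/L·h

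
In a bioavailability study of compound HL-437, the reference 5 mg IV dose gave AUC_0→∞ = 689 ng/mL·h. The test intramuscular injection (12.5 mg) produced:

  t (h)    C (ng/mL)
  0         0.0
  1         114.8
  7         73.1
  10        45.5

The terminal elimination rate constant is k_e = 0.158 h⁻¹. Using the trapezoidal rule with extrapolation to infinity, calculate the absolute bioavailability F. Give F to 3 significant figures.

F = 0.631

Trapezoidal AUC_0→10 (intramuscular injection):
  [0→1]: (0.0+114.8)/2 × 1 = 57.4
  [1→7]: (114.8+73.1)/2 × 6 = 563.7
  [7→10]: (73.1+45.5)/2 × 3 = 177.9
  Sum = 799.0 ng/mL·h
Tail: C_last/k_e = 45.5/0.158 = 287.975
AUC_0→∞ (intramuscular injection) = 799.0 + 287.975 = 1086.975 ng/mL·h
F = (AUC_ev/D_ev)/(AUC_iv/D_iv) = (1086.975/12.5)/(689/5) = 86.958/137.8 = 0.6310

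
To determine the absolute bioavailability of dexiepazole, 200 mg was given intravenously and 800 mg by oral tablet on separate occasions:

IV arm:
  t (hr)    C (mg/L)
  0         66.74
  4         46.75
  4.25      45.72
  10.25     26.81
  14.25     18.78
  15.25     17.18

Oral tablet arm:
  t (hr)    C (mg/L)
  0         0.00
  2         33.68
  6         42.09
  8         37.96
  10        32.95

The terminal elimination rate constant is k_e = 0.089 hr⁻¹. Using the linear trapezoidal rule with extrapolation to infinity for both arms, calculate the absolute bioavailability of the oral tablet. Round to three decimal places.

Trapezoidal AUC_0→15.25 (IV):
  [0→4]: (66.74+46.75)/2 × 4 = 226.98
  [4→4.25]: (46.75+45.72)/2 × 0.25 = 11.55875
  [4.25→10.25]: (45.72+26.81)/2 × 6 = 217.59
  [10.25→14.25]: (26.81+18.78)/2 × 4 = 91.18
  [14.25→15.25]: (18.78+17.18)/2 × 1 = 17.98
  Sum = 565.28875 mg/L·hr
IV tail: 17.18/0.089 = 193.034; AUC_iv,0→∞ = 565.28875 + 193.034 = 758.32275 mg/L·hr
Trapezoidal AUC_0→10 (oral tablet):
  [0→2]: (0.00+33.68)/2 × 2 = 33.68
  [2→6]: (33.68+42.09)/2 × 4 = 151.54
  [6→8]: (42.09+37.96)/2 × 2 = 80.05
  [8→10]: (37.96+32.95)/2 × 2 = 70.91
  Sum = 336.18 mg/L·hr
oral tablet tail: 32.95/0.089 = 370.225; AUC_ev,0→∞ = 336.18 + 370.225 = 706.405 mg/L·hr
F = (AUC_ev/D_ev)/(AUC_iv/D_iv) = (706.405/800)/(758.32275/200) = 0.88300625/3.79161 = 0.2329

F = 0.233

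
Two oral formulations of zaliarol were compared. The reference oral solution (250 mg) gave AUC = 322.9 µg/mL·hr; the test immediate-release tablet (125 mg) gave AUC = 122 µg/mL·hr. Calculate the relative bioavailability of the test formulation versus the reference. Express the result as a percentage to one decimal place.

F_rel = (AUC_test/D_test) / (AUC_ref/D_ref)
      = (122/125) / (322.9/250)
      = 0.976 / 1.2916 = 0.7557 = 75.57%

F_rel = 75.6%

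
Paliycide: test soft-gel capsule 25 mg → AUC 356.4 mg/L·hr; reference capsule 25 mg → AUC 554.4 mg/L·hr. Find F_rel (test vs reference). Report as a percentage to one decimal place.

F_rel = (AUC_test/D_test) / (AUC_ref/D_ref)
      = (356.4/25) / (554.4/25)
      = 14.256 / 22.176 = 0.6429 = 64.29%

F_rel = 64.3%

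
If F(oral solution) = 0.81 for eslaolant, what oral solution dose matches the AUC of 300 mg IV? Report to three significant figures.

For equal systemic exposure: F × D_ev = D_iv
D_ev = D_iv / F = 300 / 0.81 = 370.37 mg

D_oral = 370 mg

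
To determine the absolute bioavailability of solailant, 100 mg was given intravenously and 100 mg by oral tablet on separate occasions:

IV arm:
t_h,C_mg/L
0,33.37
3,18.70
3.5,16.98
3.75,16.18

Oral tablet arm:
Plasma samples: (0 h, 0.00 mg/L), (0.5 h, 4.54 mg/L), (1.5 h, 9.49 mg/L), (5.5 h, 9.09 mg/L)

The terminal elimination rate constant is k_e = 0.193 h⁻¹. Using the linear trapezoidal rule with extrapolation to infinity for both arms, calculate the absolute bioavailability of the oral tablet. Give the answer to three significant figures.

Trapezoidal AUC_0→3.75 (IV):
  [0→3]: (33.37+18.70)/2 × 3 = 78.105
  [3→3.5]: (18.70+16.98)/2 × 0.5 = 8.92
  [3.5→3.75]: (16.98+16.18)/2 × 0.25 = 4.145
  Sum = 91.17 mg/L·h
IV tail: 16.18/0.193 = 83.834; AUC_iv,0→∞ = 91.17 + 83.834 = 175.004 mg/L·h
Trapezoidal AUC_0→5.5 (oral tablet):
  [0→0.5]: (0.00+4.54)/2 × 0.5 = 1.135
  [0.5→1.5]: (4.54+9.49)/2 × 1 = 7.015
  [1.5→5.5]: (9.49+9.09)/2 × 4 = 37.16
  Sum = 45.31 mg/L·h
oral tablet tail: 9.09/0.193 = 47.098; AUC_ev,0→∞ = 45.31 + 47.098 = 92.408 mg/L·h
F = (AUC_ev/D_ev)/(AUC_iv/D_iv) = (92.408/100)/(175.004/100) = 0.92408/1.75004 = 0.5280

F = 0.528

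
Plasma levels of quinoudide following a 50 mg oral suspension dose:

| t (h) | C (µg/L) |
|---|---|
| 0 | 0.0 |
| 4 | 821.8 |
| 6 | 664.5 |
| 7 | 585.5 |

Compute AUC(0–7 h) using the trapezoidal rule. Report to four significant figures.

AUC = 3755 µg/L·h

Trapezoidal AUC_0→7:
  [0→4]: (0.0+821.8)/2 × 4 = 1643.6
  [4→6]: (821.8+664.5)/2 × 2 = 1486.3
  [6→7]: (664.5+585.5)/2 × 1 = 625.0
  Sum = 3754.9 µg/L·h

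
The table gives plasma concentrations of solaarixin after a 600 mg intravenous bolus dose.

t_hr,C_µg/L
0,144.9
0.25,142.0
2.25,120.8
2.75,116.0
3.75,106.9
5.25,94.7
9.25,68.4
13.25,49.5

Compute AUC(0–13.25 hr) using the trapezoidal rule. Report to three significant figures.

AUC = 1180 µg/L·hr

Trapezoidal AUC_0→13.25:
  [0→0.25]: (144.9+142.0)/2 × 0.25 = 35.8625
  [0.25→2.25]: (142.0+120.8)/2 × 2 = 262.8
  [2.25→2.75]: (120.8+116.0)/2 × 0.5 = 59.2
  [2.75→3.75]: (116.0+106.9)/2 × 1 = 111.45
  [3.75→5.25]: (106.9+94.7)/2 × 1.5 = 151.2
  [5.25→9.25]: (94.7+68.4)/2 × 4 = 326.2
  [9.25→13.25]: (68.4+49.5)/2 × 4 = 235.8
  Sum = 1182.5125 µg/L·hr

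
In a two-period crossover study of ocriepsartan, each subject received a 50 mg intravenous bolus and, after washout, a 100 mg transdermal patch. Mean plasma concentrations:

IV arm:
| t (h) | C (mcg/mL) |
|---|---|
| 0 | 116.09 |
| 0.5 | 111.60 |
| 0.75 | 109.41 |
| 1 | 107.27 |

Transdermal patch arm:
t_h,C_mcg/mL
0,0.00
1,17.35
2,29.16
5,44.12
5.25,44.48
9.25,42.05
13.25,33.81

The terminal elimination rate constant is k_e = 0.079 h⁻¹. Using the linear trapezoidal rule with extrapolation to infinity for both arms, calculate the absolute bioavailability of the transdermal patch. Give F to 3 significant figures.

Trapezoidal AUC_0→1 (IV):
  [0→0.5]: (116.09+111.60)/2 × 0.5 = 56.9225
  [0.5→0.75]: (111.60+109.41)/2 × 0.25 = 27.62625
  [0.75→1]: (109.41+107.27)/2 × 0.25 = 27.085
  Sum = 111.63375 mcg/mL·h
IV tail: 107.27/0.079 = 1357.848; AUC_iv,0→∞ = 111.63375 + 1357.848 = 1469.48175 mcg/mL·h
Trapezoidal AUC_0→13.25 (transdermal patch):
  [0→1]: (0.00+17.35)/2 × 1 = 8.675
  [1→2]: (17.35+29.16)/2 × 1 = 23.255
  [2→5]: (29.16+44.12)/2 × 3 = 109.92
  [5→5.25]: (44.12+44.48)/2 × 0.25 = 11.075
  [5.25→9.25]: (44.48+42.05)/2 × 4 = 173.06
  [9.25→13.25]: (42.05+33.81)/2 × 4 = 151.72
  Sum = 477.705 mcg/mL·h
transdermal patch tail: 33.81/0.079 = 427.975; AUC_ev,0→∞ = 477.705 + 427.975 = 905.68 mcg/mL·h
F = (AUC_ev/D_ev)/(AUC_iv/D_iv) = (905.68/100)/(1469.48175/50) = 9.0568/29.389635 = 0.3082

F = 0.308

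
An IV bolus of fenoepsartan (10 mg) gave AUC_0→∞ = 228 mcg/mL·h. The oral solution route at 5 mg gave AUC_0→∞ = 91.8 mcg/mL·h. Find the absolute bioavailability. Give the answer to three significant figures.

F = 0.805

F = (AUC_ev / D_ev) / (AUC_iv / D_iv)
  = (91.8/5) / (228/10)
  = 18.36 / 22.8 = 0.8053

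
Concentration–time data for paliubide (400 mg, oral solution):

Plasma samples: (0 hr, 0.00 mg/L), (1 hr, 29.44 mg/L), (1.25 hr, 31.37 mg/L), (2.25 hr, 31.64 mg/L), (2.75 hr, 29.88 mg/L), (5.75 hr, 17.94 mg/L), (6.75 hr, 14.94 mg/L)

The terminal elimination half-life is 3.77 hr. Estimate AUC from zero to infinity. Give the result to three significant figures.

Trapezoidal AUC_0→6.75:
  [0→1]: (0.00+29.44)/2 × 1 = 14.72
  [1→1.25]: (29.44+31.37)/2 × 0.25 = 7.60125
  [1.25→2.25]: (31.37+31.64)/2 × 1 = 31.505
  [2.25→2.75]: (31.64+29.88)/2 × 0.5 = 15.38
  [2.75→5.75]: (29.88+17.94)/2 × 3 = 71.73
  [5.75→6.75]: (17.94+14.94)/2 × 1 = 16.44
  Sum = 157.37625 mg/L·hr
k_e = ln2 / t½ = 0.693147 / 3.77 = 0.1839 hr^-1
Extrapolated tail: C_last / k_e = 14.94 / 0.1839 = 81.240
AUC_0→∞ = 157.37625 + 81.240 = 238.61625 mg/L·hr

AUC = 239 mg/L·hr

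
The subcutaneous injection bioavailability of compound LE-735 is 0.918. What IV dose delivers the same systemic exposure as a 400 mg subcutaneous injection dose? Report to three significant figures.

Systemic exposure from an extravascular dose = F × D_ev, so the equivalent IV dose is F × D_ev.
D_iv = F × D_ev = 0.918 × 400 = 367.2 mg

D_iv = 367 mg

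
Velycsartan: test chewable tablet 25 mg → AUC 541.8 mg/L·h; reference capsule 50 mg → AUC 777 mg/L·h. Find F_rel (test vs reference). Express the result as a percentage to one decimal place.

F_rel = (AUC_test/D_test) / (AUC_ref/D_ref)
      = (541.8/25) / (777/50)
      = 21.672 / 15.54 = 1.3946 = 139.46%

F_rel = 139.5%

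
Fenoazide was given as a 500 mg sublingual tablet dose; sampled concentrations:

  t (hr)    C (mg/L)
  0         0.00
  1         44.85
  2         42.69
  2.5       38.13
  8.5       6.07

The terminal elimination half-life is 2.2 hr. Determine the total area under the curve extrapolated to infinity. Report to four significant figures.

AUC = 238.3 mg/L·hr

Trapezoidal AUC_0→8.5:
  [0→1]: (0.00+44.85)/2 × 1 = 22.425
  [1→2]: (44.85+42.69)/2 × 1 = 43.77
  [2→2.5]: (42.69+38.13)/2 × 0.5 = 20.205
  [2.5→8.5]: (38.13+6.07)/2 × 6 = 132.6
  Sum = 219.0 mg/L·hr
k_e = ln2 / t½ = 0.693147 / 2.2 = 0.3151 hr^-1
Extrapolated tail: C_last / k_e = 6.07 / 0.3151 = 19.264
AUC_0→∞ = 219.0 + 19.264 = 238.264 mg/L·hr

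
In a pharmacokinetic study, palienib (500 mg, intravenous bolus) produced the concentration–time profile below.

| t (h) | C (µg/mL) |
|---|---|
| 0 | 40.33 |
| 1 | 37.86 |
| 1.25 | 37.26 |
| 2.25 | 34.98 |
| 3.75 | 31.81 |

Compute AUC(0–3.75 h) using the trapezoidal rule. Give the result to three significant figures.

AUC = 135 µg/mL·h

Trapezoidal AUC_0→3.75:
  [0→1]: (40.33+37.86)/2 × 1 = 39.095
  [1→1.25]: (37.86+37.26)/2 × 0.25 = 9.39
  [1.25→2.25]: (37.26+34.98)/2 × 1 = 36.12
  [2.25→3.75]: (34.98+31.81)/2 × 1.5 = 50.0925
  Sum = 134.6975 µg/mL·h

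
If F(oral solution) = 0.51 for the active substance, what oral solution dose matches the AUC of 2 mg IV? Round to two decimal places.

D_oral = 3.92 mg

For equal systemic exposure: F × D_ev = D_iv
D_ev = D_iv / F = 2 / 0.51 = 3.92157 mg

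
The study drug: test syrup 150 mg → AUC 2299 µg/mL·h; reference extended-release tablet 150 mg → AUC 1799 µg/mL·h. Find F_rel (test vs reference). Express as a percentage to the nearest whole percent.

F_rel = (AUC_test/D_test) / (AUC_ref/D_ref)
      = (2299/150) / (1799/150)
      = 15.3267 / 11.9933 = 1.2779 = 127.79%

F_rel = 128%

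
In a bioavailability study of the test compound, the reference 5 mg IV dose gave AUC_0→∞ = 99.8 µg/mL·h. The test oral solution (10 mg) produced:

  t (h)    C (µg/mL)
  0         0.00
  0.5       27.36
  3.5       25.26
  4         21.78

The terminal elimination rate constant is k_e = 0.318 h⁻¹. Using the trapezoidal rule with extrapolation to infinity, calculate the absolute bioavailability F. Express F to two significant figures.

F = 0.83

Trapezoidal AUC_0→4 (oral solution):
  [0→0.5]: (0.00+27.36)/2 × 0.5 = 6.84
  [0.5→3.5]: (27.36+25.26)/2 × 3 = 78.93
  [3.5→4]: (25.26+21.78)/2 × 0.5 = 11.76
  Sum = 97.53 µg/mL·h
Tail: C_last/k_e = 21.78/0.318 = 68.491
AUC_0→∞ (oral solution) = 97.53 + 68.491 = 166.021 µg/mL·h
F = (AUC_ev/D_ev)/(AUC_iv/D_iv) = (166.021/10)/(99.8/5) = 16.6021/19.96 = 0.8318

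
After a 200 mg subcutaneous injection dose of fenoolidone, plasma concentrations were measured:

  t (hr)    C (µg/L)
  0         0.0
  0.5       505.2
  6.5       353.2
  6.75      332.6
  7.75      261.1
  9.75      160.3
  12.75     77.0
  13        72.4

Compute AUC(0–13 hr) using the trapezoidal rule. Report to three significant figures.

Trapezoidal AUC_0→13:
  [0→0.5]: (0.0+505.2)/2 × 0.5 = 126.3
  [0.5→6.5]: (505.2+353.2)/2 × 6 = 2575.2
  [6.5→6.75]: (353.2+332.6)/2 × 0.25 = 85.725
  [6.75→7.75]: (332.6+261.1)/2 × 1 = 296.85
  [7.75→9.75]: (261.1+160.3)/2 × 2 = 421.4
  [9.75→12.75]: (160.3+77.0)/2 × 3 = 355.95
  [12.75→13]: (77.0+72.4)/2 × 0.25 = 18.675
  Sum = 3880.1 µg/L·hr

AUC = 3880 µg/L·hr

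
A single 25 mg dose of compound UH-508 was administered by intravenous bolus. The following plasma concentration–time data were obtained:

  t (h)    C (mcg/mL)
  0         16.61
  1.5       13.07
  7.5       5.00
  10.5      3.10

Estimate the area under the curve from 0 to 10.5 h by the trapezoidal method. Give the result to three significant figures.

Trapezoidal AUC_0→10.5:
  [0→1.5]: (16.61+13.07)/2 × 1.5 = 22.26
  [1.5→7.5]: (13.07+5.00)/2 × 6 = 54.21
  [7.5→10.5]: (5.00+3.10)/2 × 3 = 12.15
  Sum = 88.62 mcg/mL·h

AUC = 88.6 mcg/mL·h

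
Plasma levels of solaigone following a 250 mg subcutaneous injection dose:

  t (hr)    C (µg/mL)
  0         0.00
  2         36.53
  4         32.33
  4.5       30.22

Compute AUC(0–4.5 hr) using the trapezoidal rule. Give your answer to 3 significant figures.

Trapezoidal AUC_0→4.5:
  [0→2]: (0.00+36.53)/2 × 2 = 36.53
  [2→4]: (36.53+32.33)/2 × 2 = 68.86
  [4→4.5]: (32.33+30.22)/2 × 0.5 = 15.6375
  Sum = 121.0275 µg/mL·hr

AUC = 121 µg/mL·hr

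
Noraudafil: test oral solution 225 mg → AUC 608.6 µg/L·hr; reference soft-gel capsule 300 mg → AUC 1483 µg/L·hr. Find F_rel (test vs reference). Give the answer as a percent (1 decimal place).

F_rel = (AUC_test/D_test) / (AUC_ref/D_ref)
      = (608.6/225) / (1483/300)
      = 2.70489 / 4.94333 = 0.5472 = 54.72%

F_rel = 54.7%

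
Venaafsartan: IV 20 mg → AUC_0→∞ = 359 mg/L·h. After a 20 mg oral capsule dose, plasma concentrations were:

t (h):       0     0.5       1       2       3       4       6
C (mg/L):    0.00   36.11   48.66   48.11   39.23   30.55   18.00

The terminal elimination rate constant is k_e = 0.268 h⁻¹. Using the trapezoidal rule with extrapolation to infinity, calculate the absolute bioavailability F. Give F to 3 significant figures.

F = 0.760

Trapezoidal AUC_0→6 (oral capsule):
  [0→0.5]: (0.00+36.11)/2 × 0.5 = 9.0275
  [0.5→1]: (36.11+48.66)/2 × 0.5 = 21.1925
  [1→2]: (48.66+48.11)/2 × 1 = 48.385
  [2→3]: (48.11+39.23)/2 × 1 = 43.67
  [3→4]: (39.23+30.55)/2 × 1 = 34.89
  [4→6]: (30.55+18.00)/2 × 2 = 48.55
  Sum = 205.715 mg/L·h
Tail: C_last/k_e = 18.00/0.268 = 67.164
AUC_0→∞ (oral capsule) = 205.715 + 67.164 = 272.879 mg/L·h
F = (AUC_ev/D_ev)/(AUC_iv/D_iv) = (272.879/20)/(359/20) = 13.64395/17.95 = 0.7601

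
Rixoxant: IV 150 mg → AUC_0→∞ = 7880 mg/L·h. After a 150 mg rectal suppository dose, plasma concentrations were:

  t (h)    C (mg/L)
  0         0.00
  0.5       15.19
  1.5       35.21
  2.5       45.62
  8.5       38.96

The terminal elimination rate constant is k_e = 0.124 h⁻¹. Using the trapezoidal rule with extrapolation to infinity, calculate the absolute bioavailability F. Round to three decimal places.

Trapezoidal AUC_0→8.5 (rectal suppository):
  [0→0.5]: (0.00+15.19)/2 × 0.5 = 3.7975
  [0.5→1.5]: (15.19+35.21)/2 × 1 = 25.2
  [1.5→2.5]: (35.21+45.62)/2 × 1 = 40.415
  [2.5→8.5]: (45.62+38.96)/2 × 6 = 253.74
  Sum = 323.1525 mg/L·h
Tail: C_last/k_e = 38.96/0.124 = 314.194
AUC_0→∞ (rectal suppository) = 323.1525 + 314.194 = 637.3465 mg/L·h
F = (AUC_ev/D_ev)/(AUC_iv/D_iv) = (637.3465/150)/(7880/150) = 4.24898/52.5333 = 0.0809

F = 0.081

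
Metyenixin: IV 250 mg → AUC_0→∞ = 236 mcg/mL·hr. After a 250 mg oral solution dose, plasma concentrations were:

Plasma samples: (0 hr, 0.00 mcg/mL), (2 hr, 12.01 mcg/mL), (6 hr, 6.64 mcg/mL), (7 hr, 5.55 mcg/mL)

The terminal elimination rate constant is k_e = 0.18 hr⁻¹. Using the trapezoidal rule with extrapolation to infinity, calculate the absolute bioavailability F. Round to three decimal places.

Trapezoidal AUC_0→7 (oral solution):
  [0→2]: (0.00+12.01)/2 × 2 = 12.01
  [2→6]: (12.01+6.64)/2 × 4 = 37.3
  [6→7]: (6.64+5.55)/2 × 1 = 6.095
  Sum = 55.405 mcg/mL·hr
Tail: C_last/k_e = 5.55/0.18 = 30.833
AUC_0→∞ (oral solution) = 55.405 + 30.833 = 86.238 mcg/mL·hr
F = (AUC_ev/D_ev)/(AUC_iv/D_iv) = (86.238/250)/(236/250) = 0.344952/0.944 = 0.3654

F = 0.365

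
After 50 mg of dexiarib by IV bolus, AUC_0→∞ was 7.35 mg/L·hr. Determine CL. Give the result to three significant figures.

CL = 6.80 L/hr

CL = Dose_iv / AUC_0→∞
   = 50 / 7.35 = 6.80272 L/hr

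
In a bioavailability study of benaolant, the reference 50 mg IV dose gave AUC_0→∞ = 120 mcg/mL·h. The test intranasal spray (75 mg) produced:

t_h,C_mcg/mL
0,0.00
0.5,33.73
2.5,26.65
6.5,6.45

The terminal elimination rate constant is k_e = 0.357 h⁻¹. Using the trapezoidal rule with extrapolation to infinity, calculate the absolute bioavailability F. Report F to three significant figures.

F = 0.850

Trapezoidal AUC_0→6.5 (intranasal spray):
  [0→0.5]: (0.00+33.73)/2 × 0.5 = 8.4325
  [0.5→2.5]: (33.73+26.65)/2 × 2 = 60.38
  [2.5→6.5]: (26.65+6.45)/2 × 4 = 66.2
  Sum = 135.0125 mcg/mL·h
Tail: C_last/k_e = 6.45/0.357 = 18.067
AUC_0→∞ (intranasal spray) = 135.0125 + 18.067 = 153.0795 mcg/mL·h
F = (AUC_ev/D_ev)/(AUC_iv/D_iv) = (153.0795/75)/(120/50) = 2.04106/2.4 = 0.8504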